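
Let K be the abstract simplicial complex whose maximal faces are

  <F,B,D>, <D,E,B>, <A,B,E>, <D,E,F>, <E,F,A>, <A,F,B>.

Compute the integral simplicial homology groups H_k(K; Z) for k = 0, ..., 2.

Fix the vertex order A < B < D < E < F and write every simplex with vertices in increasing order. Then dim K = 2 and the simplices of K are:

  0-simplices (5): A, B, D, E, F
  1-simplices (9): AB, AE, AF, BD, BE, BF, DE, DF, EF
  2-simplices (6): ABE, ABF, AEF, BDE, BDF, DEF

Hence C_0 ≅ Z^5, C_1 ≅ Z^9, C_2 ≅ Z^6.

Boundary ∂_1: C_1 → C_0 maps an edge to its endpoints' difference, ∂[p,q] = q − p. For instance
  ∂DE = E − D.
The resulting 5×9 matrix has rank 4, and its Smith normal form has invariant factors (1,1,1,1).

The boundary map ∂_2: C_2 → C_1 acts by ∂[p,q,r] = [q,r] − [p,r] + [p,q]. For instance
  ∂BDF = DF − BF + BD,
  ∂AEF = EF − AF + AE.
The 9×6 boundary matrix has rank 5 and Smith normal form diag(1,1,1,1,1).

Now H_k = ker ∂_k / im ∂_{k+1}, so:

  H_0: rank C_0 − rank ∂_1 = 5 − 4 = 1, and the invariant factors of ∂_1 are all 1, so H_0 = Z.
  H_1: rank ker ∂_1 − rank ∂_2 = (9 − 4) − 5 = 0, and the invariant factors of ∂_2 are all 1, so H_1 = 0.
  H_2: rank ker ∂_2 − rank ∂_3 = (6 − 5) − 0 = 1, and there is no ∂_3, so H_2 = Z.

As a check, the Euler characteristic is 5 − 9 + 6 = 2, which agrees with 1 − 0 + 1 = 2.
(K is a triangulation of the 2-sphere S^2.)

H_0 ≅ Z,  H_1 = 0,  H_2 ≅ Z.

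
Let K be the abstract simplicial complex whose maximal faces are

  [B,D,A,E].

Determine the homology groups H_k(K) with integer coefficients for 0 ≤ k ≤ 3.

K has 4 vertices, 6 edges, 4 triangles, 1 3-simplex.
rank ∂_0 = 0, rank ∂_1 = 3 ⇒ b_0 = 4 − 0 − 3 = 1; all invariant factors of ∂_1 are 1 so no torsion. So H_0 = Z.
rank ∂_1 = 3, rank ∂_2 = 3 ⇒ b_1 = 6 − 3 − 3 = 0; all invariant factors of ∂_2 are 1 so no torsion. So H_1 = 0.
rank ∂_2 = 3, rank ∂_3 = 1 ⇒ b_2 = 4 − 3 − 1 = 0; all invariant factors of ∂_3 are 1 so no torsion. So H_2 = 0.
rank ∂_3 = 1, rank ∂_4 = 0 ⇒ b_3 = 1 − 1 − 0 = 0. So H_3 = 0.

H_0 = Z,  H_1 = 0,  H_2 = 0,  H_3 = 0.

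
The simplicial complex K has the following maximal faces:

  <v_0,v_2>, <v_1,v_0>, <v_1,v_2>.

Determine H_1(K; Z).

Fix the vertex order v_0 < v_1 < v_2 and write every simplex with vertices in increasing order. Then dim K = 1 and the simplices of K are:

  0-simplices (3): [v_0], [v_1], [v_2]
  1-simplices (3): [v_0,v_1], [v_0,v_2], [v_1,v_2]

Hence C_0 ≅ Z^3, C_1 ≅ Z^3.

The boundary map ∂_1: C_1 → C_0 is given by ∂[p,q] = [q] − [p].
The resulting 3×3 matrix has rank 2, and its Smith normal form has invariant factors (1,1).

Computing H_k = (kernel of ∂_k) / (image of ∂_{k+1}):

  H_1: rank ker ∂_1 − rank ∂_2 = (3 − 2) − 0 = 1, and there is no ∂_2, so H_1 = Z.

H_1 ≅ Z.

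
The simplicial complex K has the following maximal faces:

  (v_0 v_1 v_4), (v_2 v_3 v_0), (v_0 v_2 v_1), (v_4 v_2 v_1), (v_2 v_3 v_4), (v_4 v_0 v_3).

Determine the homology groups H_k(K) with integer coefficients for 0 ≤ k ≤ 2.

H_0 = Z,  H_1 = 0,  H_2 = Z.

Take the total order v_0 < v_1 < v_2 < v_3 < v_4 on the vertex set. Then K (dimension 2) consists of the simplices:

  0-simplices (5): [v_0], [v_1], [v_2], [v_3], [v_4]
  1-simplices (9): [v_0,v_1], [v_0,v_2], [v_0,v_3], [v_0,v_4], [v_1,v_2], [v_1,v_4], [v_2,v_3], [v_2,v_4], [v_3,v_4]
  2-simplices (6): [v_0,v_1,v_2], [v_0,v_1,v_4], [v_0,v_2,v_3], [v_0,v_3,v_4], [v_1,v_2,v_4], [v_2,v_3,v_4]

so the chain groups are C_0 ≅ Z^5, C_1 ≅ Z^9, C_2 ≅ Z^6.

Boundary ∂_1: C_1 → C_0 sends each edge [p,q] (with p < q) to q − p. For instance
  ∂[v_2,v_4] = [v_4] − [v_2].
The 5×9 boundary matrix has rank 4 and Smith normal form diag(1,1,1,1).

∂_2: C_2 → C_1 maps a triangle to the signed sum of its edges. For instance
  ∂[v_0,v_2,v_3] = [v_2,v_3] − [v_0,v_3] + [v_0,v_2],
  ∂[v_0,v_1,v_2] = [v_1,v_2] − [v_0,v_2] + [v_0,v_1].
This gives a 9×6 integer matrix of rank 5; reducing to Smith normal form yields diagonal entries (1,1,1,1,1).

Now H_k = ker ∂_k / im ∂_{k+1}, so:

  H_0: rank C_0 − rank ∂_1 = 5 − 4 = 1, and the invariant factors of ∂_1 are all 1, so H_0 = Z.
  H_1: rank ker ∂_1 − rank ∂_2 = (9 − 4) − 5 = 0, and the invariant factors of ∂_2 are all 1, so H_1 = 0.
  H_2: rank ker ∂_2 − rank ∂_3 = (6 − 5) − 0 = 1, and there is no ∂_3, so H_2 = Z.

As a check, the Euler characteristic is 5 − 9 + 6 = 2, which agrees with 1 − 0 + 1 = 2.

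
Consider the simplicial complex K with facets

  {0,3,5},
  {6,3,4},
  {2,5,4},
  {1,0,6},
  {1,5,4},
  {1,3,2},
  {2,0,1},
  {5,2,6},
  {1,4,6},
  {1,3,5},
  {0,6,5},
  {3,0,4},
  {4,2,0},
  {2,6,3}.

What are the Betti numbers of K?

b_0 = 1, b_1 = 2, b_2 = 1.

Take the total order 0 < 1 < 2 < 3 < 4 < 5 < 6 on the vertex set. Then K (dimension 2) consists of the simplices:

  0-simplices (7): [0], [1], [2], [3], [4], [5], [6]
  1-simplices (21): [0,1], [0,2], [0,3], [0,4], [0,5], [0,6], [1,2], [1,3], [1,4], [1,5], [1,6], [2,3], [2,4], [2,5], [2,6], [3,4], [3,5], [3,6], [4,5], [4,6], [5,6]
  2-simplices (14): [0,1,2], [0,1,6], [0,2,4], [0,3,4], [0,3,5], [0,5,6], [1,2,3], [1,3,5], [1,4,5], [1,4,6], [2,3,6], [2,4,5], [2,5,6], [3,4,6]

so the chain groups are C_0 ≅ Z^7, C_1 ≅ Z^21, C_2 ≅ Z^14.

∂_1: C_1 → C_0 maps an edge to its endpoints' difference, ∂[p,q] = q − p. For instance
  ∂[4,6] = [6] − [4].
As a 7×21 matrix over Z this has rank 6, with invariant factors (1,1,1,1,1,1).

Boundary ∂_2: C_2 → C_1 sends each 2-simplex [p,q,r] to [q,r] − [p,r] + [p,q]. For instance
  ∂[2,3,6] = [3,6] − [2,6] + [2,3],
  ∂[0,5,6] = [5,6] − [0,6] + [0,5].
The 21×14 boundary matrix has rank 13 and Smith normal form diag(1,1,1,1,1,1,1,1,1,1,1,1,1).

Computing H_k = (kernel of ∂_k) / (image of ∂_{k+1}):

  H_0: rank C_0 − rank ∂_1 = 7 − 6 = 1, and the invariant factors of ∂_1 are all 1, so H_0 ≅ Z.
  H_1: rank ker ∂_1 − rank ∂_2 = (21 − 6) − 13 = 2, and the invariant factors of ∂_2 are all 1, so H_1 ≅ Z^2.
  H_2: rank ker ∂_2 − rank ∂_3 = (14 − 13) − 0 = 1, and there is no ∂_3, so H_2 ≅ Z.

Hence the Betti numbers are b_0 = 1, b_1 = 2, b_2 = 1.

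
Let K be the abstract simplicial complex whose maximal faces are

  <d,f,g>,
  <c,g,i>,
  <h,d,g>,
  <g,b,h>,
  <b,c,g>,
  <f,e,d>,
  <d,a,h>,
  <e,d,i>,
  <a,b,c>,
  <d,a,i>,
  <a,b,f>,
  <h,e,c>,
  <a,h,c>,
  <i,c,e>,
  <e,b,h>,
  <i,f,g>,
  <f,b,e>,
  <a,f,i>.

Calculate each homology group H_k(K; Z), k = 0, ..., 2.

Order the vertices as a < b < c < d < e < f < g < h < i. Listing each simplex with vertices in this order, K has dimension 2 with simplices:

  0-simplices (9): a, b, c, d, e, f, g, h, i
  1-simplices (27): ab, ac, ad, af, ah, ai, bc, be, bf, bg, bh, ce, cg, ch, ci, de, df, dg, dh, di, ef, eh, ei, fg, fi, gh, gi
  2-simplices (18): abc, abf, ach, adh, adi, afi, bcg, bef, beh, bgh, ceh, cei, cgi, def, dei, dfg, dgh, fgi

Hence C_0 ≅ Z^9, C_1 ≅ Z^27, C_2 ≅ Z^18.

The boundary map ∂_1: C_1 → C_0 sends each edge [p,q] (with p < q) to q − p.
As a 9×27 matrix over Z this has rank 8, with invariant factors (1,1,1,1,1,1,1,1).

∂_2: C_2 → C_1 maps a triangle to the signed sum of its edges. For instance
  ∂bef = ef − bf + be,
  ∂abf = bf − af + ab.
As a 27×18 matrix over Z this has rank 18, with invariant factors (1,1,1,1,1,1,1,1,1,1,1,1,1,1,1,1,1,2).

Now H_k = ker ∂_k / im ∂_{k+1}, so:

  H_0: rank C_0 − rank ∂_1 = 9 − 8 = 1, and the invariant factors of ∂_1 are all 1, so H_0 = Z.
  H_1: rank ker ∂_1 − rank ∂_2 = (27 − 8) − 18 = 1, and ∂_2 has invariant factor 2 > 1, so H_1 = Z ⊕ Z/2.
  H_2: rank ker ∂_2 − rank ∂_3 = (18 − 18) − 0 = 0, and there is no ∂_3, so H_2 = 0.

As a check, the Euler characteristic is 9 − 27 + 18 = 0, which agrees with 1 − 1 + 0 = 0.

H_0 = Z,  H_1 = Z ⊕ Z/2,  H_2 = 0.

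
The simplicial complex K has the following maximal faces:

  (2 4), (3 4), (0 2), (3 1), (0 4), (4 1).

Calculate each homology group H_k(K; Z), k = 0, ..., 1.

Take the total order 0 < 1 < 2 < 3 < 4 on the vertex set. Then K (dimension 1) consists of the simplices:

  0-simplices (5): [0], [1], [2], [3], [4]
  1-simplices (6): [0,2], [0,4], [1,3], [1,4], [2,4], [3,4]

Hence C_0 ≅ Z^5, C_1 ≅ Z^6.

∂_1: C_1 → C_0 sends each edge [p,q] (with p < q) to q − p. For instance
  ∂[0,2] = [2] − [0].
The resulting 5×6 matrix has rank 4, and its Smith normal form has invariant factors (1,1,1,1).

Computing H_k = (kernel of ∂_k) / (image of ∂_{k+1}):

  H_0: rank C_0 − rank ∂_1 = 5 − 4 = 1, and the invariant factors of ∂_1 are all 1, so H_0 = Z.
  H_1: rank ker ∂_1 − rank ∂_2 = (6 − 4) − 0 = 2, and there is no ∂_2, so H_1 = Z^2.

H_0 ≅ Z,  H_1 ≅ Z^2.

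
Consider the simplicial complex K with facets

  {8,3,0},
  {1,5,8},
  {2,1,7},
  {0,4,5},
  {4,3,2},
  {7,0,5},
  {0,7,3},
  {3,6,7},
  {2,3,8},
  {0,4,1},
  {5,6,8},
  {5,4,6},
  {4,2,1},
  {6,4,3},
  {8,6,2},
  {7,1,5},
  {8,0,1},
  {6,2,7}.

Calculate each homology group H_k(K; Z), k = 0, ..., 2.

H_0 = Z,  H_1 = Z ⊕ Z/2Z,  H_2 = 0.

Fix the vertex order 0 < 1 < 2 < 3 < 4 < 5 < 6 < 7 < 8 and write every simplex with vertices in increasing order. Then dim K = 2 and the simplices of K are:

  0-simplices (9): [0], [1], [2], [3], [4], [5], [6], [7], [8]
  1-simplices (27): (27 of them)
  2-simplices (18): [0,1,4], [0,1,8], [0,3,7], [0,3,8], [0,4,5], [0,5,7], [1,2,4], [1,2,7], [1,5,7], [1,5,8], [2,3,4], [2,3,8], [2,6,7], [2,6,8], [3,4,6], [3,6,7], [4,5,6], [5,6,8]

Hence C_0 ≅ Z^9, C_1 ≅ Z^27, C_2 ≅ Z^18.

∂_1: C_1 → C_0 sends each edge [p,q] (with p < q) to q − p.
The resulting 9×27 matrix has rank 8, and its Smith normal form has invariant factors (1,1,1,1,1,1,1,1).

∂_2: C_2 → C_1 acts by ∂[p,q,r] = [q,r] − [p,r] + [p,q]. For instance
  ∂[1,5,8] = [5,8] − [1,8] + [1,5],
  ∂[0,4,5] = [4,5] − [0,5] + [0,4].
The 27×18 boundary matrix has rank 18 and Smith normal form diag(1,1,1,1,1,1,1,1,1,1,1,1,1,1,1,1,1,2).

Computing H_k = (kernel of ∂_k) / (image of ∂_{k+1}):

  H_0: rank C_0 − rank ∂_1 = 9 − 8 = 1, and the invariant factors of ∂_1 are all 1, so H_0 = Z.
  H_1: rank ker ∂_1 − rank ∂_2 = (27 − 8) − 18 = 1, and ∂_2 has invariant factor 2 > 1, so H_1 = Z ⊕ Z/2Z.
  H_2: rank ker ∂_2 − rank ∂_3 = (18 − 18) − 0 = 0, and there is no ∂_3, so H_2 = 0.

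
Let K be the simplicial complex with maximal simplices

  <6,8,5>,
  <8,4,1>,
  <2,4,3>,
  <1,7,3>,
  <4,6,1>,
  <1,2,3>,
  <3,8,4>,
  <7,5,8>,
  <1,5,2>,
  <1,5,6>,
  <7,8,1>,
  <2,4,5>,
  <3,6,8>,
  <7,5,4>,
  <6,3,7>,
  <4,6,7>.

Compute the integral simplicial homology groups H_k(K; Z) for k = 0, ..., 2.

K has 8 vertices, 24 edges, 16 triangles.
rank ∂_0 = 0, rank ∂_1 = 7 ⇒ b_0 = 8 − 0 − 7 = 1; all invariant factors of ∂_1 are 1 so no torsion. So H_0 = Z.
rank ∂_1 = 7, rank ∂_2 = 15 ⇒ b_1 = 24 − 7 − 15 = 2; all invariant factors of ∂_2 are 1 so no torsion. So H_1 = Z^2.
rank ∂_2 = 15, rank ∂_3 = 0 ⇒ b_2 = 16 − 15 − 0 = 1. So H_2 = Z.

H_0 = Z,  H_1 = Z^2,  H_2 = Z.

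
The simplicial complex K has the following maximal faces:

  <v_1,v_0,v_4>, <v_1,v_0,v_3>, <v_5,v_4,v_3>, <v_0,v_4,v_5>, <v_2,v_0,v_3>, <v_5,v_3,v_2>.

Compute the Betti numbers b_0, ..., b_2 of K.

b_0 = 1, b_1 = 1, b_2 = 0.

We work with the vertex ordering v_0 < v_1 < v_2 < v_3 < v_4 < v_5. The simplices of K, each written with vertices in increasing order, are:

  0-simplices (6): [v_0], [v_1], [v_2], [v_3], [v_4], [v_5]
  1-simplices (12): [v_0,v_1], [v_0,v_2], [v_0,v_3], [v_0,v_4], [v_0,v_5], [v_1,v_3], [v_1,v_4], [v_2,v_3], [v_2,v_5], [v_3,v_4], [v_3,v_5], [v_4,v_5]
  2-simplices (6): [v_0,v_1,v_3], [v_0,v_1,v_4], [v_0,v_2,v_3], [v_0,v_4,v_5], [v_2,v_3,v_5], [v_3,v_4,v_5]

giving chain groups C_0 ≅ Z^6, C_1 ≅ Z^12, C_2 ≅ Z^6.

Boundary ∂_1: C_1 → C_0 sends each edge [p,q] (with p < q) to q − p. For instance
  ∂[v_0,v_1] = [v_1] − [v_0].
As a 6×12 matrix over Z this has rank 5, with invariant factors (1,1,1,1,1).

Boundary ∂_2: C_2 → C_1 acts by ∂[p,q,r] = [q,r] − [p,r] + [p,q]. For instance
  ∂[v_3,v_4,v_5] = [v_4,v_5] − [v_3,v_5] + [v_3,v_4],
  ∂[v_0,v_2,v_3] = [v_2,v_3] − [v_0,v_3] + [v_0,v_2].
This gives a 12×6 integer matrix of rank 6; reducing to Smith normal form yields diagonal entries (1,1,1,1,1,1).

From H_k ≅ ker(∂_k) / im(∂_{k+1}) we obtain:

  H_0: rank C_0 − rank ∂_1 = 6 − 5 = 1, and the invariant factors of ∂_1 are all 1, so H_0 = Z.
  H_1: rank ker ∂_1 − rank ∂_2 = (12 − 5) − 6 = 1, and the invariant factors of ∂_2 are all 1, so H_1 = Z.
  H_2: rank ker ∂_2 − rank ∂_3 = (6 − 6) − 0 = 0, and there is no ∂_3, so H_2 = 0.

(K is a triangulation of the cylinder S^1 x I.)

Hence the Betti numbers are b_0 = 1, b_1 = 1, b_2 = 0.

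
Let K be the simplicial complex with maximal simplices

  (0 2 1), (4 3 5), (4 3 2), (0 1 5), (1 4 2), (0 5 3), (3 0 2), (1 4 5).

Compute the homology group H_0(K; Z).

H_0 ≅ Z.

Fix the vertex order 0 < 1 < 2 < 3 < 4 < 5 and write every simplex with vertices in increasing order. Then dim K = 2 and the simplices of K are:

  0-simplices (6): [0], [1], [2], [3], [4], [5]
  1-simplices (12): [0,1], [0,2], [0,3], [0,5], [1,2], [1,4], [1,5], [2,3], [2,4], [3,4], [3,5], [4,5]
  2-simplices (8): [0,1,2], [0,1,5], [0,2,3], [0,3,5], [1,2,4], [1,4,5], [2,3,4], [3,4,5]

giving chain groups C_0 ≅ Z^6, C_1 ≅ Z^12, C_2 ≅ Z^8.

The boundary map ∂_1: C_1 → C_0 maps an edge to its endpoints' difference, ∂[p,q] = q − p.
The 6×12 boundary matrix has rank 5 and Smith normal form diag(1,1,1,1,1).

The boundary map ∂_2: C_2 → C_1 acts by ∂[p,q,r] = [q,r] − [p,r] + [p,q]. For instance
  ∂[1,2,4] = [2,4] − [1,4] + [1,2],
  ∂[0,1,2] = [1,2] − [0,2] + [0,1].
The 12×8 boundary matrix has rank 7 and Smith normal form diag(1,1,1,1,1,1,1).

Reading off H_k = ker ∂_k / im ∂_{k+1}:

  H_0: rank C_0 − rank ∂_1 = 6 − 5 = 1, and the invariant factors of ∂_1 are all 1, so H_0 ≅ Z.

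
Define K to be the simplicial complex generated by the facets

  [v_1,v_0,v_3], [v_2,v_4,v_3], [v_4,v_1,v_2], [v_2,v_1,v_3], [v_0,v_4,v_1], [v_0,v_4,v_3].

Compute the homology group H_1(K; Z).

H_1 ≅ 0.

We work with the vertex ordering v_0 < v_1 < v_2 < v_3 < v_4. The simplices of K, each written with vertices in increasing order, are:

  0-simplices (5): [v_0], [v_1], [v_2], [v_3], [v_4]
  1-simplices (9): [v_0,v_1], [v_0,v_3], [v_0,v_4], [v_1,v_2], [v_1,v_3], [v_1,v_4], [v_2,v_3], [v_2,v_4], [v_3,v_4]
  2-simplices (6): [v_0,v_1,v_3], [v_0,v_1,v_4], [v_0,v_3,v_4], [v_1,v_2,v_3], [v_1,v_2,v_4], [v_2,v_3,v_4]

giving chain groups C_0 ≅ Z^5, C_1 ≅ Z^9, C_2 ≅ Z^6.

The boundary map ∂_1: C_1 → C_0 is given by ∂[p,q] = [q] − [p].
This gives a 5×9 integer matrix of rank 4; reducing to Smith normal form yields diagonal entries (1,1,1,1).

∂_2: C_2 → C_1 maps a triangle to the signed sum of its edges. For instance
  ∂[v_0,v_1,v_3] = [v_1,v_3] − [v_0,v_3] + [v_0,v_1],
  ∂[v_0,v_1,v_4] = [v_1,v_4] − [v_0,v_4] + [v_0,v_1].
The resulting 9×6 matrix has rank 5, and its Smith normal form has invariant factors (1,1,1,1,1).

Computing H_k = (kernel of ∂_k) / (image of ∂_{k+1}):

  H_1: rank ker ∂_1 − rank ∂_2 = (9 − 4) − 5 = 0, and the invariant factors of ∂_2 are all 1, so H_1 ≅ 0.

(K is a triangulation of the 2-sphere S^2.)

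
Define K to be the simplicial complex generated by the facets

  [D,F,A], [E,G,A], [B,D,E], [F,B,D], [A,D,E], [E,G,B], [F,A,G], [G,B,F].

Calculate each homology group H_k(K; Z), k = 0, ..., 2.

H_0 ≅ Z,  H_1 = 0,  H_2 ≅ Z.

Order the vertices as A < B < D < E < F < G. Listing each simplex with vertices in this order, K has dimension 2 with simplices:

  0-simplices (6): A, B, D, E, F, G
  1-simplices (12): AD, AE, AF, AG, BD, BE, BF, BG, DE, DF, EG, FG
  2-simplices (8): ADE, ADF, AEG, AFG, BDE, BDF, BEG, BFG

so the chain groups are C_0 ≅ Z^6, C_1 ≅ Z^12, C_2 ≅ Z^8.

Boundary ∂_1: C_1 → C_0 sends each edge [p,q] (with p < q) to q − p. For instance
  ∂FG = G − F.
This gives a 6×12 integer matrix of rank 5; reducing to Smith normal form yields diagonal entries (1,1,1,1,1).

Boundary ∂_2: C_2 → C_1 acts by ∂[p,q,r] = [q,r] − [p,r] + [p,q]. For instance
  ∂BFG = FG − BG + BF,
  ∂AFG = FG − AG + AF.
This gives a 12×8 integer matrix of rank 7; reducing to Smith normal form yields diagonal entries (1,1,1,1,1,1,1).

Now H_k = ker ∂_k / im ∂_{k+1}, so:

  H_0: rank C_0 − rank ∂_1 = 6 − 5 = 1, and the invariant factors of ∂_1 are all 1, so H_0 ≅ Z.
  H_1: rank ker ∂_1 − rank ∂_2 = (12 − 5) − 7 = 0, and the invariant factors of ∂_2 are all 1, so H_1 ≅ 0.
  H_2: rank ker ∂_2 − rank ∂_3 = (8 − 7) − 0 = 1, and there is no ∂_3, so H_2 ≅ Z.

As a check, the Euler characteristic is 6 − 12 + 8 = 2, which agrees with 1 − 0 + 1 = 2.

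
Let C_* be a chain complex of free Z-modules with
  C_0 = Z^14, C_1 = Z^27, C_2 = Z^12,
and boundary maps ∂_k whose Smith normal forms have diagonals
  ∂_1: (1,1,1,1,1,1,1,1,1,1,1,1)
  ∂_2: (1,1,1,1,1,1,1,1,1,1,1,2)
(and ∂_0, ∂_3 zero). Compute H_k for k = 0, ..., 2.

H_0: b_0 = 14 − 0 − 12 = 2; torsion from ∂_1 factors > 1: none. So H_0 ≅ Z^2.
H_1: b_1 = 27 − 12 − 12 = 3; torsion from ∂_2 factors > 1: [2]. So H_1 ≅ Z^3 ⊕ Z/2Z.
H_2: b_2 = 12 − 12 − 0 = 0; torsion from ∂_3 factors > 1: none. So H_2 ≅ 0.

H_0 ≅ Z^2,  H_1 ≅ Z^3 ⊕ Z/2Z,  H_2 = 0.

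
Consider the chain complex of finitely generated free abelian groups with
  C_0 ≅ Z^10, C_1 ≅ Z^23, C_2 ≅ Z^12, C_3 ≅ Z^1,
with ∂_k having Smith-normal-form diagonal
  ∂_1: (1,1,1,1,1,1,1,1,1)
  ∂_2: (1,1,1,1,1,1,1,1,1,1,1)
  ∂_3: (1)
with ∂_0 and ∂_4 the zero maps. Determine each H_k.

H_0: b_0 = 10 − 0 − 9 = 1; torsion from ∂_1 factors > 1: none. So H_0 = Z.
H_1: b_1 = 23 − 9 − 11 = 3; torsion from ∂_2 factors > 1: none. So H_1 = Z^3.
H_2: b_2 = 12 − 11 − 1 = 0; torsion from ∂_3 factors > 1: none. So H_2 = 0.
H_3: b_3 = 1 − 1 − 0 = 0; torsion from ∂_4 factors > 1: none. So H_3 = 0.

H_0 = Z,  H_1 = Z^3,  H_2 = 0,  H_3 = 0.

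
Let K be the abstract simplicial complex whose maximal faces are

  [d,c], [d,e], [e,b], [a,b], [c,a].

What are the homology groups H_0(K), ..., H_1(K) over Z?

Take the total order a < b < c < d < e on the vertex set. Then K (dimension 1) consists of the simplices:

  0-simplices (5): a, b, c, d, e
  1-simplices (5): ab, ac, be, cd, de

Hence C_0 ≅ Z^5, C_1 ≅ Z^5.

Boundary ∂_1: C_1 → C_0 sends each edge [p,q] (with p < q) to q − p. For instance
  ∂be = e − b.
As a 5×5 matrix over Z this has rank 4, with invariant factors (1,1,1,1).

From H_k ≅ ker(∂_k) / im(∂_{k+1}) we obtain:

  H_0: rank C_0 − rank ∂_1 = 5 − 4 = 1, and the invariant factors of ∂_1 are all 1, so H_0 = Z.
  H_1: rank ker ∂_1 − rank ∂_2 = (5 − 4) − 0 = 1, and there is no ∂_2, so H_1 = Z.

H_0 ≅ Z,  H_1 ≅ Z.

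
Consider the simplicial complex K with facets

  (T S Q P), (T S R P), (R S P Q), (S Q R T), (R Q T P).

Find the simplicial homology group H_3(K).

We work with the vertex ordering P < Q < R < S < T. The simplices of K, each written with vertices in increasing order, are:

  0-simplices (5): P, Q, R, S, T
  1-simplices (10): PQ, PR, PS, PT, QR, QS, QT, RS, RT, ST
  2-simplices (10): PQR, PQS, PQT, PRS, PRT, PST, QRS, QRT, QST, RST
  3-simplices (5): PQRS, PQRT, PQST, PRST, QRST

Hence C_0 ≅ Z^5, C_1 ≅ Z^10, C_2 ≅ Z^10, C_3 ≅ Z^5.

∂_1: C_1 → C_0 maps an edge to its endpoints' difference, ∂[p,q] = q − p.
This gives a 5×10 integer matrix of rank 4; reducing to Smith normal form yields diagonal entries (1,1,1,1).

∂_2: C_2 → C_1 sends each 2-simplex [p,q,r] to [q,r] − [p,r] + [p,q]. For instance
  ∂QRS = RS − QS + QR,
  ∂QRT = RT − QT + QR.
This gives a 10×10 integer matrix of rank 6; reducing to Smith normal form yields diagonal entries (1,1,1,1,1,1).

∂_3: C_3 → C_2 sends each 3-simplex σ to the alternating sum Σ_i (−1)^i (σ with its i-th vertex removed). For instance
  ∂PRST = RST − PST + PRT − PRS,
  ∂PQRT = QRT − PRT + PQT − PQR.
The resulting 10×5 matrix has rank 4, and its Smith normal form has invariant factors (1,1,1,1).

Now H_k = ker ∂_k / im ∂_{k+1}, so:

  H_3: rank ker ∂_3 − rank ∂_4 = (5 − 4) − 0 = 1, and there is no ∂_4, so H_3 = Z.

H_3 ≅ Z.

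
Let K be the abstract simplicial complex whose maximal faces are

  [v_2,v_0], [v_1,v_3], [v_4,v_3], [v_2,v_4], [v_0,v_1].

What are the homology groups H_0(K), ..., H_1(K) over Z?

H_0 ≅ Z,  H_1 ≅ Z.

K has 5 vertices, 5 edges.
rank ∂_0 = 0, rank ∂_1 = 4 ⇒ b_0 = 5 − 0 − 4 = 1; all invariant factors of ∂_1 are 1 so no torsion. So H_0 ≅ Z.
rank ∂_1 = 4, rank ∂_2 = 0 ⇒ b_1 = 5 − 4 − 0 = 1. So H_1 ≅ Z.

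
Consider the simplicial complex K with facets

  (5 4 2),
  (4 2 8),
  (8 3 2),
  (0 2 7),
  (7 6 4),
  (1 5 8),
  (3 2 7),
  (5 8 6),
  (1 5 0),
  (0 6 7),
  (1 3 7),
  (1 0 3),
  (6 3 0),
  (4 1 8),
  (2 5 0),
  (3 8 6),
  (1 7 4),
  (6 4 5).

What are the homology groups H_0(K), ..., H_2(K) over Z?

Order the vertices as 0 < 1 < 2 < 3 < 4 < 5 < 6 < 7 < 8. Listing each simplex with vertices in this order, K has dimension 2 with simplices:

  0-simplices (9): [0], [1], [2], [3], [4], [5], [6], [7], [8]
  1-simplices (27): (27 of them)
  2-simplices (18): [0,1,3], [0,1,5], [0,2,5], [0,2,7], [0,3,6], [0,6,7], [1,3,7], [1,4,7], [1,4,8], [1,5,8], [2,3,7], [2,3,8], [2,4,5], [2,4,8], [3,6,8], [4,5,6], [4,6,7], [5,6,8]

Hence C_0 ≅ Z^9, C_1 ≅ Z^27, C_2 ≅ Z^18.

Boundary ∂_1: C_1 → C_0 is given by ∂[p,q] = [q] − [p].
As a 9×27 matrix over Z this has rank 8, with invariant factors (1,1,1,1,1,1,1,1).

The boundary map ∂_2: C_2 → C_1 sends each 2-simplex [p,q,r] to [q,r] − [p,r] + [p,q]. For instance
  ∂[1,4,7] = [4,7] − [1,7] + [1,4],
  ∂[0,1,5] = [1,5] − [0,5] + [0,1].
This gives a 27×18 integer matrix of rank 18; reducing to Smith normal form yields diagonal entries (1,1,1,1,1,1,1,1,1,1,1,1,1,1,1,1,1,2).

Computing H_k = (kernel of ∂_k) / (image of ∂_{k+1}):

  H_0: rank C_0 − rank ∂_1 = 9 − 8 = 1, and the invariant factors of ∂_1 are all 1, so H_0 ≅ Z.
  H_1: rank ker ∂_1 − rank ∂_2 = (27 − 8) − 18 = 1, and ∂_2 has invariant factor 2 > 1, so H_1 ≅ Z ⊕ Z/2.
  H_2: rank ker ∂_2 − rank ∂_3 = (18 − 18) − 0 = 0, and there is no ∂_3, so H_2 ≅ 0.

As a check, the Euler characteristic is 9 − 27 + 18 = 0, which agrees with 1 − 1 + 0 = 0.
(K is a triangulation of the Klein bottle.)

H_0 = Z,  H_1 = Z ⊕ Z/2,  H_2 = 0.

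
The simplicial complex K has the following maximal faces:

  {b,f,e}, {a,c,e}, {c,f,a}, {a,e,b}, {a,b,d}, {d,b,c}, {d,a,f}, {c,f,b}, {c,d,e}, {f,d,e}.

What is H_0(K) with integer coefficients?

H_0 = Z.

We work with the vertex ordering a < b < c < d < e < f. The simplices of K, each written with vertices in increasing order, are:

  0-simplices (6): a, b, c, d, e, f
  1-simplices (15): ab, ac, ad, ae, af, bc, bd, be, bf, cd, ce, cf, de, df, ef
  2-simplices (10): abd, abe, ace, acf, adf, bcd, bcf, bef, cde, def

so the chain groups are C_0 ≅ Z^6, C_1 ≅ Z^15, C_2 ≅ Z^10.

The boundary map ∂_1: C_1 → C_0 is given by ∂[p,q] = [q] − [p].
This gives a 6×15 integer matrix of rank 5; reducing to Smith normal form yields diagonal entries (1,1,1,1,1).

The boundary map ∂_2: C_2 → C_1 maps a triangle to the signed sum of its edges. For instance
  ∂bcd = cd − bd + bc,
  ∂def = ef − df + de.
As a 15×10 matrix over Z this has rank 10, with invariant factors (1,1,1,1,1,1,1,1,1,2).

Now H_k = ker ∂_k / im ∂_{k+1}, so:

  H_0: rank C_0 − rank ∂_1 = 6 − 5 = 1, and the invariant factors of ∂_1 are all 1, so H_0 = Z.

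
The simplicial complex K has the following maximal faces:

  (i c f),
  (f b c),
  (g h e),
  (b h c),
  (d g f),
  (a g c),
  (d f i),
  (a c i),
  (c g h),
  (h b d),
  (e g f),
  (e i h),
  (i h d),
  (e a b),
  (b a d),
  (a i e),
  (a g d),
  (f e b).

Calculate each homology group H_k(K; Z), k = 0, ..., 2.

H_0 ≅ Z,  H_1 ≅ Z^2,  H_2 ≅ Z.

Order the vertices as a < b < c < d < e < f < g < h < i. Listing each simplex with vertices in this order, K has dimension 2 with simplices:

  0-simplices (9): a, b, c, d, e, f, g, h, i
  1-simplices (27): ab, ac, ad, ae, ag, ai, bc, bd, be, bf, bh, cf, cg, ch, ci, df, dg, dh, di, ef, eg, eh, ei, fg, fi, gh, hi
  2-simplices (18): abd, abe, acg, aci, adg, aei, bcf, bch, bdh, bef, cfi, cgh, dfg, dfi, dhi, efg, egh, ehi

Hence C_0 ≅ Z^9, C_1 ≅ Z^27, C_2 ≅ Z^18.

The boundary map ∂_1: C_1 → C_0 sends each edge [p,q] (with p < q) to q − p. For instance
  ∂cf = f − c.
The resulting 9×27 matrix has rank 8, and its Smith normal form has invariant factors (1,1,1,1,1,1,1,1).

Boundary ∂_2: C_2 → C_1 acts by ∂[p,q,r] = [q,r] − [p,r] + [p,q]. For instance
  ∂aci = ci − ai + ac,
  ∂cgh = gh − ch + cg.
As a 27×18 matrix over Z this has rank 17, with invariant factors (1,1,1,1,1,1,1,1,1,1,1,1,1,1,1,1,1).

Now H_k = ker ∂_k / im ∂_{k+1}, so:

  H_0: rank C_0 − rank ∂_1 = 9 − 8 = 1, and the invariant factors of ∂_1 are all 1, so H_0 ≅ Z.
  H_1: rank ker ∂_1 − rank ∂_2 = (27 − 8) − 17 = 2, and the invariant factors of ∂_2 are all 1, so H_1 ≅ Z^2.
  H_2: rank ker ∂_2 − rank ∂_3 = (18 − 17) − 0 = 1, and there is no ∂_3, so H_2 ≅ Z.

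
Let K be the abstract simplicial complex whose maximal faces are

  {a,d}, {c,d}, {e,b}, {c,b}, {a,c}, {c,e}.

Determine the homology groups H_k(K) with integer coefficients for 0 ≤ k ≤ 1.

H_0 = Z,  H_1 = Z^2.

We work with the vertex ordering a < b < c < d < e. The simplices of K, each written with vertices in increasing order, are:

  0-simplices (5): a, b, c, d, e
  1-simplices (6): ac, ad, bc, be, cd, ce

giving chain groups C_0 ≅ Z^5, C_1 ≅ Z^6.

The boundary map ∂_1: C_1 → C_0 maps an edge to its endpoints' difference, ∂[p,q] = q − p.
The 5×6 boundary matrix has rank 4 and Smith normal form diag(1,1,1,1).

Computing H_k = (kernel of ∂_k) / (image of ∂_{k+1}):

  H_0: rank C_0 − rank ∂_1 = 5 − 4 = 1, and the invariant factors of ∂_1 are all 1, so H_0 = Z.
  H_1: rank ker ∂_1 − rank ∂_2 = (6 − 4) − 0 = 2, and there is no ∂_2, so H_1 = Z^2.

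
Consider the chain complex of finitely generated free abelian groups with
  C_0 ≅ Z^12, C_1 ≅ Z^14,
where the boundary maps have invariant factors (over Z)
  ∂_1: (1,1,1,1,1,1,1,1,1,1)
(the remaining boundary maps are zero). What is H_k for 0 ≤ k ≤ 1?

H_0: b_0 = 12 − 0 − 10 = 2; torsion from ∂_1 factors > 1: none. So H_0 = Z^2.
H_1: b_1 = 14 − 10 − 0 = 4; torsion from ∂_2 factors > 1: none. So H_1 = Z^4.

H_0 = Z^2,  H_1 = Z^4.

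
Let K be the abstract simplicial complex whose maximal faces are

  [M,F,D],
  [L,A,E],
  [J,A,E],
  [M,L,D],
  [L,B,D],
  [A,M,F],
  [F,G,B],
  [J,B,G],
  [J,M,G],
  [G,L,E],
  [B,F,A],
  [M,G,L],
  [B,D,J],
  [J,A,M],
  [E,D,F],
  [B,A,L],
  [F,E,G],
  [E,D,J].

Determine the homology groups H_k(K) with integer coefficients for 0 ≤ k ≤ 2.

H_0 = Z,  H_1 = Z^2,  H_2 = Z.

K has 9 vertices, 27 edges, 18 triangles.
rank ∂_0 = 0, rank ∂_1 = 8 ⇒ b_0 = 9 − 0 − 8 = 1; all invariant factors of ∂_1 are 1 so no torsion. So H_0 = Z.
rank ∂_1 = 8, rank ∂_2 = 17 ⇒ b_1 = 27 − 8 − 17 = 2; all invariant factors of ∂_2 are 1 so no torsion. So H_1 = Z^2.
rank ∂_2 = 17, rank ∂_3 = 0 ⇒ b_2 = 18 − 17 − 0 = 1. So H_2 = Z.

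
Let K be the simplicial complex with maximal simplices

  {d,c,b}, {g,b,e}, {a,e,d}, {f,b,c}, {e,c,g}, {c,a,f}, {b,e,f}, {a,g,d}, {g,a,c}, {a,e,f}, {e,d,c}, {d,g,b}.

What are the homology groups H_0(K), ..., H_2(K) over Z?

H_0 ≅ Z,  H_1 ≅ Z_2,  H_2 = 0.

Order the vertices as a < b < c < d < e < f < g. Listing each simplex with vertices in this order, K has dimension 2 with simplices:

  0-simplices (7): a, b, c, d, e, f, g
  1-simplices (18): ac, ad, ae, af, ag, bc, bd, be, bf, bg, cd, ce, cf, cg, de, dg, ef, eg
  2-simplices (12): acf, acg, ade, adg, aef, bcd, bcf, bdg, bef, beg, cde, ceg

Hence C_0 ≅ Z^7, C_1 ≅ Z^18, C_2 ≅ Z^12.

∂_1: C_1 → C_0 maps an edge to its endpoints' difference, ∂[p,q] = q − p. For instance
  ∂ef = f − e.
As a 7×18 matrix over Z this has rank 6, with invariant factors (1,1,1,1,1,1).

∂_2: C_2 → C_1 sends each 2-simplex [p,q,r] to [q,r] − [p,r] + [p,q]. For instance
  ∂ceg = eg − cg + ce,
  ∂bdg = dg − bg + bd.
As a 18×12 matrix over Z this has rank 12, with invariant factors (1,1,1,1,1,1,1,1,1,1,1,2).

Reading off H_k = ker ∂_k / im ∂_{k+1}:

  H_0: rank C_0 − rank ∂_1 = 7 − 6 = 1, and the invariant factors of ∂_1 are all 1, so H_0 ≅ Z.
  H_1: rank ker ∂_1 − rank ∂_2 = (18 − 6) − 12 = 0, and ∂_2 has invariant factor 2 > 1, so H_1 ≅ Z_2.
  H_2: rank ker ∂_2 − rank ∂_3 = (12 − 12) − 0 = 0, and there is no ∂_3, so H_2 ≅ 0.

As a check, the Euler characteristic is 7 − 18 + 12 = 1, which agrees with 1 − 0 + 0 = 1.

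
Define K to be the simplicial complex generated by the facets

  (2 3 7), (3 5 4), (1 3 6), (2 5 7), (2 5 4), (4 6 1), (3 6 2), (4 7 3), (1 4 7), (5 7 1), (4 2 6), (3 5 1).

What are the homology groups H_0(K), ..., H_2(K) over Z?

H_0 ≅ Z,  H_1 ≅ Z/2,  H_2 = 0.

We work with the vertex ordering 1 < 2 < 3 < 4 < 5 < 6 < 7. The simplices of K, each written with vertices in increasing order, are:

  0-simplices (7): [1], [2], [3], [4], [5], [6], [7]
  1-simplices (18): [1,3], [1,4], [1,5], [1,6], [1,7], [2,3], [2,4], [2,5], [2,6], [2,7], [3,4], [3,5], [3,6], [3,7], [4,5], [4,6], [4,7], [5,7]
  2-simplices (12): [1,3,5], [1,3,6], [1,4,6], [1,4,7], [1,5,7], [2,3,6], [2,3,7], [2,4,5], [2,4,6], [2,5,7], [3,4,5], [3,4,7]

Hence C_0 ≅ Z^7, C_1 ≅ Z^18, C_2 ≅ Z^12.

Boundary ∂_1: C_1 → C_0 maps an edge to its endpoints' difference, ∂[p,q] = q − p. For instance
  ∂[2,4] = [4] − [2].
The 7×18 boundary matrix has rank 6 and Smith normal form diag(1,1,1,1,1,1).

The boundary map ∂_2: C_2 → C_1 sends each 2-simplex [p,q,r] to [q,r] − [p,r] + [p,q]. For instance
  ∂[2,4,5] = [4,5] − [2,5] + [2,4],
  ∂[1,4,7] = [4,7] − [1,7] + [1,4].
This gives a 18×12 integer matrix of rank 12; reducing to Smith normal form yields diagonal entries (1,1,1,1,1,1,1,1,1,1,1,2).

Reading off H_k = ker ∂_k / im ∂_{k+1}:

  H_0: rank C_0 − rank ∂_1 = 7 − 6 = 1, and the invariant factors of ∂_1 are all 1, so H_0 ≅ Z.
  H_1: rank ker ∂_1 − rank ∂_2 = (18 − 6) − 12 = 0, and ∂_2 has invariant factor 2 > 1, so H_1 ≅ Z/2.
  H_2: rank ker ∂_2 − rank ∂_3 = (12 − 12) − 0 = 0, and there is no ∂_3, so H_2 ≅ 0.

As a check, the Euler characteristic is 7 − 18 + 12 = 1, which agrees with 1 − 0 + 0 = 1.
(K is a triangulation of the real projective plane RP^2.)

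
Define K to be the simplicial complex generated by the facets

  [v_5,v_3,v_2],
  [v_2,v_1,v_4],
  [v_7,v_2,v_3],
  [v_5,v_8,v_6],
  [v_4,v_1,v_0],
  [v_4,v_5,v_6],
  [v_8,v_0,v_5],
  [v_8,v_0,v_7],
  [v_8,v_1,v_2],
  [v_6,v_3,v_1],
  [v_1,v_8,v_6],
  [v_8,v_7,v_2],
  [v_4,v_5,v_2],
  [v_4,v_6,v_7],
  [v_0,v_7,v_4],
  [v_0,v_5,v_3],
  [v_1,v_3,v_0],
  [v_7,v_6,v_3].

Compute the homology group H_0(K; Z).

We work with the vertex ordering v_0 < v_1 < v_2 < v_3 < v_4 < v_5 < v_6 < v_7 < v_8. The simplices of K, each written with vertices in increasing order, are:

  0-simplices (9): [v_0], [v_1], [v_2], [v_3], [v_4], [v_5], [v_6], [v_7], [v_8]
  1-simplices (27): (27 of them)
  2-simplices (18): (18 of them)

giving chain groups C_0 ≅ Z^9, C_1 ≅ Z^27, C_2 ≅ Z^18.

The boundary map ∂_1: C_1 → C_0 maps an edge to its endpoints' difference, ∂[p,q] = q − p. For instance
  ∂[v_2,v_3] = [v_3] − [v_2].
The 9×27 boundary matrix has rank 8 and Smith normal form diag(1,1,1,1,1,1,1,1).

The boundary map ∂_2: C_2 → C_1 sends each 2-simplex [p,q,r] to [q,r] − [p,r] + [p,q]. For instance
  ∂[v_3,v_6,v_7] = [v_6,v_7] − [v_3,v_7] + [v_3,v_6],
  ∂[v_4,v_5,v_6] = [v_5,v_6] − [v_4,v_6] + [v_4,v_5].
As a 27×18 matrix over Z this has rank 17, with invariant factors (1,1,1,1,1,1,1,1,1,1,1,1,1,1,1,1,1).

Computing H_k = (kernel of ∂_k) / (image of ∂_{k+1}):

  H_0: rank C_0 − rank ∂_1 = 9 − 8 = 1, and the invariant factors of ∂_1 are all 1, so H_0 = Z.

H_0 ≅ Z.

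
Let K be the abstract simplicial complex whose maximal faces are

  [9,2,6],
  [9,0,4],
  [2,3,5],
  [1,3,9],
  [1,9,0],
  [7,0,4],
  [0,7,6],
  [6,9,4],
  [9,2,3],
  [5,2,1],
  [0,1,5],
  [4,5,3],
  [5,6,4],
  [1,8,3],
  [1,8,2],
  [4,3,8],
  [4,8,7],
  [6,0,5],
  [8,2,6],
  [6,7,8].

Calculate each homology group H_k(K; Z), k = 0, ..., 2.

H_0 = Z,  H_1 = Z ⊕ Z/2,  H_2 = 0.

Order the vertices as 0 < 1 < 2 < 3 < 4 < 5 < 6 < 7 < 8 < 9. Listing each simplex with vertices in this order, K has dimension 2 with simplices:

  0-simplices (10): [0], [1], [2], [3], [4], [5], [6], [7], [8], [9]
  1-simplices (30): (30 of them)
  2-simplices (20): (20 of them)

Hence C_0 ≅ Z^10, C_1 ≅ Z^30, C_2 ≅ Z^20.

∂_1: C_1 → C_0 sends each edge [p,q] (with p < q) to q − p. For instance
  ∂[6,9] = [9] − [6].
This gives a 10×30 integer matrix of rank 9; reducing to Smith normal form yields diagonal entries (1,1,1,1,1,1,1,1,1).

The boundary map ∂_2: C_2 → C_1 acts by ∂[p,q,r] = [q,r] − [p,r] + [p,q]. For instance
  ∂[3,4,8] = [4,8] − [3,8] + [3,4],
  ∂[1,2,8] = [2,8] − [1,8] + [1,2].
As a 30×20 matrix over Z this has rank 20, with invariant factors (1,1,1,1,1,1,1,1,1,1,1,1,1,1,1,1,1,1,1,2).

Reading off H_k = ker ∂_k / im ∂_{k+1}:

  H_0: rank C_0 − rank ∂_1 = 10 − 9 = 1, and the invariant factors of ∂_1 are all 1, so H_0 = Z.
  H_1: rank ker ∂_1 − rank ∂_2 = (30 − 9) − 20 = 1, and ∂_2 has invariant factor 2 > 1, so H_1 = Z ⊕ Z/2.
  H_2: rank ker ∂_2 − rank ∂_3 = (20 − 20) − 0 = 0, and there is no ∂_3, so H_2 = 0.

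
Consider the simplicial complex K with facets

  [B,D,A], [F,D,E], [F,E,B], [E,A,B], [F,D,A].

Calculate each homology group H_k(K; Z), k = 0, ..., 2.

Take the total order A < B < D < E < F on the vertex set. Then K (dimension 2) consists of the simplices:

  0-simplices (5): A, B, D, E, F
  1-simplices (10): AB, AD, AE, AF, BD, BE, BF, DE, DF, EF
  2-simplices (5): ABD, ABE, ADF, BEF, DEF

Hence C_0 ≅ Z^5, C_1 ≅ Z^10, C_2 ≅ Z^5.

∂_1: C_1 → C_0 sends each edge [p,q] (with p < q) to q − p. For instance
  ∂EF = F − E.
As a 5×10 matrix over Z this has rank 4, with invariant factors (1,1,1,1).

Boundary ∂_2: C_2 → C_1 sends each 2-simplex [p,q,r] to [q,r] − [p,r] + [p,q]. For instance
  ∂DEF = EF − DF + DE,
  ∂ABE = BE − AE + AB.
As a 10×5 matrix over Z this has rank 5, with invariant factors (1,1,1,1,1).

From H_k ≅ ker(∂_k) / im(∂_{k+1}) we obtain:

  H_0: rank C_0 − rank ∂_1 = 5 − 4 = 1, and the invariant factors of ∂_1 are all 1, so H_0 ≅ Z.
  H_1: rank ker ∂_1 − rank ∂_2 = (10 − 4) − 5 = 1, and the invariant factors of ∂_2 are all 1, so H_1 ≅ Z.
  H_2: rank ker ∂_2 − rank ∂_3 = (5 − 5) − 0 = 0, and there is no ∂_3, so H_2 ≅ 0.

H_0 = Z,  H_1 = Z,  H_2 = 0.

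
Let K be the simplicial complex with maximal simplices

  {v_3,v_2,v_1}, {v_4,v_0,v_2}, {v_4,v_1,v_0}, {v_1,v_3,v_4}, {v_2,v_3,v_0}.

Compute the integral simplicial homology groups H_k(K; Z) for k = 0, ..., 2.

H_0 = Z,  H_1 = Z,  H_2 = 0.

Fix the vertex order v_0 < v_1 < v_2 < v_3 < v_4 and write every simplex with vertices in increasing order. Then dim K = 2 and the simplices of K are:

  0-simplices (5): [v_0], [v_1], [v_2], [v_3], [v_4]
  1-simplices (10): [v_0,v_1], [v_0,v_2], [v_0,v_3], [v_0,v_4], [v_1,v_2], [v_1,v_3], [v_1,v_4], [v_2,v_3], [v_2,v_4], [v_3,v_4]
  2-simplices (5): [v_0,v_1,v_4], [v_0,v_2,v_3], [v_0,v_2,v_4], [v_1,v_2,v_3], [v_1,v_3,v_4]

Hence C_0 ≅ Z^5, C_1 ≅ Z^10, C_2 ≅ Z^5.

∂_1: C_1 → C_0 is given by ∂[p,q] = [q] − [p]. For instance
  ∂[v_0,v_1] = [v_1] − [v_0].
This gives a 5×10 integer matrix of rank 4; reducing to Smith normal form yields diagonal entries (1,1,1,1).

The boundary map ∂_2: C_2 → C_1 sends each 2-simplex [p,q,r] to [q,r] − [p,r] + [p,q]. For instance
  ∂[v_0,v_2,v_4] = [v_2,v_4] − [v_0,v_4] + [v_0,v_2],
  ∂[v_0,v_2,v_3] = [v_2,v_3] − [v_0,v_3] + [v_0,v_2].
This gives a 10×5 integer matrix of rank 5; reducing to Smith normal form yields diagonal entries (1,1,1,1,1).

Now H_k = ker ∂_k / im ∂_{k+1}, so:

  H_0: rank C_0 − rank ∂_1 = 5 − 4 = 1, and the invariant factors of ∂_1 are all 1, so H_0 ≅ Z.
  H_1: rank ker ∂_1 − rank ∂_2 = (10 − 4) − 5 = 1, and the invariant factors of ∂_2 are all 1, so H_1 ≅ Z.
  H_2: rank ker ∂_2 − rank ∂_3 = (5 − 5) − 0 = 0, and there is no ∂_3, so H_2 ≅ 0.

(K is a triangulation of the Möbius band.)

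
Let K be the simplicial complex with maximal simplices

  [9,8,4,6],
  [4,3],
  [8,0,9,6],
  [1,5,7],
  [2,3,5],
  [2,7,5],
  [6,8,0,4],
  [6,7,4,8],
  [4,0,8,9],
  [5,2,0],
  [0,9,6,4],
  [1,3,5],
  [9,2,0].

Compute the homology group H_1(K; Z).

H_1 ≅ Z^2.

Order the vertices as 0 < 1 < 2 < 3 < 4 < 5 < 6 < 7 < 8 < 9. Listing each simplex with vertices in this order, K has dimension 3 with simplices:

  0-simplices (10): [0], [1], [2], [3], [4], [5], [6], [7], [8], [9]
  1-simplices (25): (25 of them)
  2-simplices (19): (19 of them)
  3-simplices (6): [0,4,6,8], [0,4,6,9], [0,4,8,9], [0,6,8,9], [4,6,7,8], [4,6,8,9]

Hence C_0 ≅ Z^10, C_1 ≅ Z^25, C_2 ≅ Z^19, C_3 ≅ Z^6.

The boundary map ∂_1: C_1 → C_0 maps an edge to its endpoints' difference, ∂[p,q] = q − p.
The 10×25 boundary matrix has rank 9 and Smith normal form diag(1,1,1,1,1,1,1,1,1).

Boundary ∂_2: C_2 → C_1 acts by ∂[p,q,r] = [q,r] − [p,r] + [p,q]. For instance
  ∂[4,6,7] = [6,7] − [4,7] + [4,6],
  ∂[0,4,6] = [4,6] − [0,6] + [0,4].
This gives a 25×19 integer matrix of rank 14; reducing to Smith normal form yields diagonal entries (1,1,1,1,1,1,1,1,1,1,1,1,1,1).

Boundary ∂_3: C_3 → C_2 sends each 3-simplex σ to the alternating sum Σ_i (−1)^i (σ with its i-th vertex removed). For instance
  ∂[4,6,8,9] = [6,8,9] − [4,8,9] + [4,6,9] − [4,6,8],
  ∂[0,4,8,9] = [4,8,9] − [0,8,9] + [0,4,9] − [0,4,8].
This gives a 19×6 integer matrix of rank 5; reducing to Smith normal form yields diagonal entries (1,1,1,1,1).

From H_k ≅ ker(∂_k) / im(∂_{k+1}) we obtain:

  H_1: rank ker ∂_1 − rank ∂_2 = (25 − 9) − 14 = 2, and the invariant factors of ∂_2 are all 1, so H_1 = Z^2.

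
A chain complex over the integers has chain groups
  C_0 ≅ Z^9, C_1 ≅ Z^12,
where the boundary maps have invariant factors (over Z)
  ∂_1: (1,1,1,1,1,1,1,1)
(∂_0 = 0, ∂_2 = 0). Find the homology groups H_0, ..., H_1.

H_0: b_0 = 9 − 0 − 8 = 1; torsion from ∂_1 factors > 1: none. So H_0 ≅ Z.
H_1: b_1 = 12 − 8 − 0 = 4; torsion from ∂_2 factors > 1: none. So H_1 ≅ Z^4.

H_0 ≅ Z,  H_1 ≅ Z^4.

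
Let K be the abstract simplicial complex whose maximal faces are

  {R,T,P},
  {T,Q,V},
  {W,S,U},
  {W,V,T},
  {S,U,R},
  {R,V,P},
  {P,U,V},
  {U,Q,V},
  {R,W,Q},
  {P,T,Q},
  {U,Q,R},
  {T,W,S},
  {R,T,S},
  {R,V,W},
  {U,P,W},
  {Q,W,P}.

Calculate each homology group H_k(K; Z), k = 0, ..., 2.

Fix the vertex order P < Q < R < S < T < U < V < W and write every simplex with vertices in increasing order. Then dim K = 2 and the simplices of K are:

  0-simplices (8): P, Q, R, S, T, U, V, W
  1-simplices (24): PQ, PR, PT, PU, PV, PW, QR, QT, QU, QV, QW, RS, RT, RU, RV, RW, ST, SU, SW, TV, TW, UV, UW, VW
  2-simplices (16): PQT, PQW, PRT, PRV, PUV, PUW, QRU, QRW, QTV, QUV, RST, RSU, RVW, STW, SUW, TVW

so the chain groups are C_0 ≅ Z^8, C_1 ≅ Z^24, C_2 ≅ Z^16.

The boundary map ∂_1: C_1 → C_0 maps an edge to its endpoints' difference, ∂[p,q] = q − p.
The resulting 8×24 matrix has rank 7, and its Smith normal form has invariant factors (1,1,1,1,1,1,1).

Boundary ∂_2: C_2 → C_1 acts by ∂[p,q,r] = [q,r] − [p,r] + [p,q]. For instance
  ∂PRT = RT − PT + PR,
  ∂SUW = UW − SW + SU.
As a 24×16 matrix over Z this has rank 15, with invariant factors (1,1,1,1,1,1,1,1,1,1,1,1,1,1,1).

Reading off H_k = ker ∂_k / im ∂_{k+1}:

  H_0: rank C_0 − rank ∂_1 = 8 − 7 = 1, and the invariant factors of ∂_1 are all 1, so H_0 ≅ Z.
  H_1: rank ker ∂_1 − rank ∂_2 = (24 − 7) − 15 = 2, and the invariant factors of ∂_2 are all 1, so H_1 ≅ Z^2.
  H_2: rank ker ∂_2 − rank ∂_3 = (16 − 15) − 0 = 1, and there is no ∂_3, so H_2 ≅ Z.

As a check, the Euler characteristic is 8 − 24 + 16 = 0, which agrees with 1 − 2 + 1 = 0.
(K is a triangulation of the torus T^2.)

H_0 ≅ Z,  H_1 ≅ Z^2,  H_2 ≅ Z.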